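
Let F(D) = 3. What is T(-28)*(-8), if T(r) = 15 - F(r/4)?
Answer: -96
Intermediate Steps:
T(r) = 12 (T(r) = 15 - 1*3 = 15 - 3 = 12)
T(-28)*(-8) = 12*(-8) = -96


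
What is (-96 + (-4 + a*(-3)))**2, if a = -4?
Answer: 7744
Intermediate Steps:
(-96 + (-4 + a*(-3)))**2 = (-96 + (-4 - 4*(-3)))**2 = (-96 + (-4 + 12))**2 = (-96 + 8)**2 = (-88)**2 = 7744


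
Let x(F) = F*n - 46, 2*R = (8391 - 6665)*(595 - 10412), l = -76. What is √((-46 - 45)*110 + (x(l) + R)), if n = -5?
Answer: I*√8481747 ≈ 2912.3*I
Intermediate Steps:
R = -8472071 (R = ((8391 - 6665)*(595 - 10412))/2 = (1726*(-9817))/2 = (½)*(-16944142) = -8472071)
x(F) = -46 - 5*F (x(F) = F*(-5) - 46 = -5*F - 46 = -46 - 5*F)
√((-46 - 45)*110 + (x(l) + R)) = √((-46 - 45)*110 + ((-46 - 5*(-76)) - 8472071)) = √(-91*110 + ((-46 + 380) - 8472071)) = √(-10010 + (334 - 8472071)) = √(-10010 - 8471737) = √(-8481747) = I*√8481747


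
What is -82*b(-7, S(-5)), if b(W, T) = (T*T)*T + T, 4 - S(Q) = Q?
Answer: -60516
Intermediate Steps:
S(Q) = 4 - Q
b(W, T) = T + T³ (b(W, T) = T²*T + T = T³ + T = T + T³)
-82*b(-7, S(-5)) = -82*((4 - 1*(-5)) + (4 - 1*(-5))³) = -82*((4 + 5) + (4 + 5)³) = -82*(9 + 9³) = -82*(9 + 729) = -82*738 = -60516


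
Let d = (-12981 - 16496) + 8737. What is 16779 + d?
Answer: -3961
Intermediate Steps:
d = -20740 (d = -29477 + 8737 = -20740)
16779 + d = 16779 - 20740 = -3961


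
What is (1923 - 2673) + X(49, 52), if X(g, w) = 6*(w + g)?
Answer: -144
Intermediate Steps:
X(g, w) = 6*g + 6*w (X(g, w) = 6*(g + w) = 6*g + 6*w)
(1923 - 2673) + X(49, 52) = (1923 - 2673) + (6*49 + 6*52) = -750 + (294 + 312) = -750 + 606 = -144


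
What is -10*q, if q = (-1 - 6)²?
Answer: -490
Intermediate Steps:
q = 49 (q = (-7)² = 49)
-10*q = -10*49 = -490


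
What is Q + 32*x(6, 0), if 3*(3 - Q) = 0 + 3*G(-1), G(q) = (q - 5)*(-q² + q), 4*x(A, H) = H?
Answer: -9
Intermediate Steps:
x(A, H) = H/4
G(q) = (-5 + q)*(q - q²)
Q = -9 (Q = 3 - (0 + 3*(-(-5 - 1*(-1)² + 6*(-1))))/3 = 3 - (0 + 3*(-(-5 - 1*1 - 6)))/3 = 3 - (0 + 3*(-(-5 - 1 - 6)))/3 = 3 - (0 + 3*(-1*(-12)))/3 = 3 - (0 + 3*12)/3 = 3 - (0 + 36)/3 = 3 - ⅓*36 = 3 - 12 = -9)
Q + 32*x(6, 0) = -9 + 32*((¼)*0) = -9 + 32*0 = -9 + 0 = -9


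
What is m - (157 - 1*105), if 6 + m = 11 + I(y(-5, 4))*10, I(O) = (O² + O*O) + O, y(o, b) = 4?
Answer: 313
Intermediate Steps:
I(O) = O + 2*O² (I(O) = (O² + O²) + O = 2*O² + O = O + 2*O²)
m = 365 (m = -6 + (11 + (4*(1 + 2*4))*10) = -6 + (11 + (4*(1 + 8))*10) = -6 + (11 + (4*9)*10) = -6 + (11 + 36*10) = -6 + (11 + 360) = -6 + 371 = 365)
m - (157 - 1*105) = 365 - (157 - 1*105) = 365 - (157 - 105) = 365 - 1*52 = 365 - 52 = 313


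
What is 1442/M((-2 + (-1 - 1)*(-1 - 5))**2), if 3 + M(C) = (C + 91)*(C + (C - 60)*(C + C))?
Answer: 1442/1547097 ≈ 0.00093207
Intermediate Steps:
M(C) = -3 + (91 + C)*(C + 2*C*(-60 + C)) (M(C) = -3 + (C + 91)*(C + (C - 60)*(C + C)) = -3 + (91 + C)*(C + (-60 + C)*(2*C)) = -3 + (91 + C)*(C + 2*C*(-60 + C)))
1442/M((-2 + (-1 - 1)*(-1 - 5))**2) = 1442/(-3 - 10829*(-2 + (-1 - 1)*(-1 - 5))**2 + 2*((-2 + (-1 - 1)*(-1 - 5))**2)**3 + 63*((-2 + (-1 - 1)*(-1 - 5))**2)**2) = 1442/(-3 - 10829*(-2 - 2*(-6))**2 + 2*((-2 - 2*(-6))**2)**3 + 63*((-2 - 2*(-6))**2)**2) = 1442/(-3 - 10829*(-2 + 12)**2 + 2*((-2 + 12)**2)**3 + 63*((-2 + 12)**2)**2) = 1442/(-3 - 10829*10**2 + 2*(10**2)**3 + 63*(10**2)**2) = 1442/(-3 - 10829*100 + 2*100**3 + 63*100**2) = 1442/(-3 - 1082900 + 2*1000000 + 63*10000) = 1442/(-3 - 1082900 + 2000000 + 630000) = 1442/1547097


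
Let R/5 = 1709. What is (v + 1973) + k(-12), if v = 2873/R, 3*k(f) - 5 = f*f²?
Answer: 35863439/25635 ≈ 1399.0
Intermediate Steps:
R = 8545 (R = 5*1709 = 8545)
k(f) = 5/3 + f³/3 (k(f) = 5/3 + (f*f²)/3 = 5/3 + f³/3)
v = 2873/8545 ≈ 0.33622
(v + 1973) + k(-12) = (2873/8545 + 1973) + (5/3 + (⅓)*(-12)³) = 16862158/8545 + (5/3 + (⅓)*(-1728)) = 16862158/8545 + (5/3 - 576) = 16862158/8545 - 1723/3 = 35863439/25635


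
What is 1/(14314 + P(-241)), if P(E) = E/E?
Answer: 1/14315 ≈ 6.9857e-5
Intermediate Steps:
P(E) = 1
1/(14314 + P(-241)) = 1/(14314 + 1) = 1/14315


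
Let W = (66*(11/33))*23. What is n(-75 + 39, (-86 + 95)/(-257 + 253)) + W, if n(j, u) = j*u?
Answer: 587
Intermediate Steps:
W = 506 (W = (66*(11*(1/33)))*23 = (66*(1/3))*23 = 22*23 = 506)
n(-75 + 39, (-86 + 95)/(-257 + 253)) + W = (-75 + 39)*((-86 + 95)/(-257 + 253)) + 506 = -324/(-4) + 506 = -324*(-1)/4 + 506 = -36*(-9/4) + 506 = 81 + 506 = 587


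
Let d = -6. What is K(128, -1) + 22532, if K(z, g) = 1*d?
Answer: 22526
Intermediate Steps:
K(z, g) = -6 (K(z, g) = 1*(-6) = -6)
K(128, -1) + 22532 = -6 + 22532 = 22526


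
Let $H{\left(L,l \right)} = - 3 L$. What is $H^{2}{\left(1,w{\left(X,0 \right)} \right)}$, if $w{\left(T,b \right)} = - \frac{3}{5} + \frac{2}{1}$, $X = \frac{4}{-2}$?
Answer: $9$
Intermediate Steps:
$X = -2$ ($X = 4 \left(- \frac{1}{2}\right) = -2$)
$w{\left(T,b \right)} = \frac{7}{5}$ ($w{\left(T,b \right)} = \left(-3\right) \frac{1}{5} + 2 \cdot 1 = - \frac{3}{5} + 2 = \frac{7}{5}$)
$H^{2}{\left(1,w{\left(X,0 \right)} \right)} = \left(\left(-3\right) 1\right)^{2} = \left(-3\right)^{2} = 9$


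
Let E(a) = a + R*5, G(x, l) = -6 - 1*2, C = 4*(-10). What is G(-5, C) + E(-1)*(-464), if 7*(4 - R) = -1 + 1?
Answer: -8824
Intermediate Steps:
R = 4 (R = 4 - (-1 + 1)/7 = 4 - ⅐*0 = 4 + 0 = 4)
C = -40
G(x, l) = -8 (G(x, l) = -6 - 2 = -8)
E(a) = 20 + a (E(a) = a + 4*5 = a + 20 = 20 + a)
G(-5, C) + E(-1)*(-464) = -8 + (20 - 1)*(-464) = -8 + 19*(-464) = -8 - 8816 = -8824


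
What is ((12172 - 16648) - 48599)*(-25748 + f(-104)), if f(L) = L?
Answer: 1372094900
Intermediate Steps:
((12172 - 16648) - 48599)*(-25748 + f(-104)) = ((12172 - 16648) - 48599)*(-25748 - 104) = (-4476 - 48599)*(-25852) = -53075*(-25852) = 1372094900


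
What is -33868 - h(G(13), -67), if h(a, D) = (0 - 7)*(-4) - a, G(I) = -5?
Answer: -33901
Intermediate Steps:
h(a, D) = 28 - a (h(a, D) = -7*(-4) - a = 28 - a)
-33868 - h(G(13), -67) = -33868 - (28 - 1*(-5)) = -33868 - (28 + 5) = -33868 - 1*33 = -33868 - 33 = -33901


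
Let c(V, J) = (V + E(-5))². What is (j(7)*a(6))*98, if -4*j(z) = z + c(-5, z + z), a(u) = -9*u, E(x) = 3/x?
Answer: 1268757/25 ≈ 50750.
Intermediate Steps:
c(V, J) = (-⅗ + V)² (c(V, J) = (V + 3/(-5))² = (V + 3*(-⅕))² = (V - ⅗)² = (-⅗ + V)²)
j(z) = -196/25 - z/4 (j(z) = -(z + (-3 + 5*(-5))²/25)/4 = -(z + (-3 - 25)²/25)/4 = -(z + (1/25)*(-28)²)/4 = -(z + (1/25)*784)/4 = -(z + 784/25)/4 = -(784/25 + z)/4 = -196/25 - z/4)
(j(7)*a(6))*98 = ((-196/25 - ¼*7)*(-9*6))*98 = ((-196/25 - 7/4)*(-54))*98 = -959/100*(-54)*98 = (25893/50)*98 = 1268757/25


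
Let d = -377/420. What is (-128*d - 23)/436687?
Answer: 9649/45852135 ≈ 0.00021044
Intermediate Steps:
d = -377/420 (d = -377*1/420 = -377/420 ≈ -0.89762)
(-128*d - 23)/436687 = (-128*(-377/420) - 23)/436687 = (12064/105 - 23)*(1/436687) = (9649/105)*(1/436687) = 9649/45852135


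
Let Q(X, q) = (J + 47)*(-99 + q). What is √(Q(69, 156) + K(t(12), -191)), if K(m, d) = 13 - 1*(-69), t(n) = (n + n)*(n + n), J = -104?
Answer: I*√3167 ≈ 56.276*I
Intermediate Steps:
Q(X, q) = 5643 - 57*q (Q(X, q) = (-104 + 47)*(-99 + q) = -57*(-99 + q) = 5643 - 57*q)
t(n) = 4*n² (t(n) = (2*n)*(2*n) = 4*n²)
K(m, d) = 82 (K(m, d) = 13 + 69 = 82)
√(Q(69, 156) + K(t(12), -191)) = √((5643 - 57*156) + 82) = √((5643 - 8892) + 82) = √(-3249 + 82) = √(-3167) = I*√3167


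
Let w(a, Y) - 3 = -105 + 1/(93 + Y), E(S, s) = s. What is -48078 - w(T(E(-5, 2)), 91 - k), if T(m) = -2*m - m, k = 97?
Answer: -4173913/87 ≈ -47976.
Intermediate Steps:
T(m) = -3*m
w(a, Y) = -102 + 1/(93 + Y) (w(a, Y) = 3 + (-105 + 1/(93 + Y)) = -102 + 1/(93 + Y))
-48078 - w(T(E(-5, 2)), 91 - k) = -48078 - (-9485 - 102*(91 - 1*97))/(93 + (91 - 1*97)) = -48078 - (-9485 - 102*(91 - 97))/(93 + (91 - 97)) = -48078 - (-9485 - 102*(-6))/(93 - 6) = -48078 - (-9485 + 612)/87 = -48078 - (-8873)/87 = -48078 - 1*(-8873/87) = -48078 + 8873/87 = -4173913/87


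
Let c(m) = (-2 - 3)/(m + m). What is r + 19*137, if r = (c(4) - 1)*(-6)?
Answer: 10451/4 ≈ 2612.8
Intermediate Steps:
c(m) = -5/(2*m) (c(m) = -5*1/(2*m) = -5/(2*m))
r = 39/4 (r = (-5/2/4 - 1)*(-6) = (-5/2*¼ - 1)*(-6) = (-5/8 - 1)*(-6) = -13/8*(-6) = 39/4 ≈ 9.7500)
r + 19*137 = 39/4 + 19*137 = 39/4 + 2603 = 10451/4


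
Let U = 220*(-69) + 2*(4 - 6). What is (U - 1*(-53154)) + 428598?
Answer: 466568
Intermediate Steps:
U = -15184 (U = -15180 + 2*(-2) = -15180 - 4 = -15184)
(U - 1*(-53154)) + 428598 = (-15184 - 1*(-53154)) + 428598 = (-15184 + 53154) + 428598 = 37970 + 428598 = 466568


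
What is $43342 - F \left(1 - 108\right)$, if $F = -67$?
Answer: $36173$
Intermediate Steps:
$43342 - F \left(1 - 108\right) = 43342 - - 67 \left(1 - 108\right) = 43342 - \left(-67\right) \left(-107\right) = 43342 - 7169 = 36173$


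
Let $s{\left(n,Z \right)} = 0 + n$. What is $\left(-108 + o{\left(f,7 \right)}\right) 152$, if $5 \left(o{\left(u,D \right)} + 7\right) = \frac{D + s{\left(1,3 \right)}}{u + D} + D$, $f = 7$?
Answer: $- \frac{603744}{35} \approx -17250.0$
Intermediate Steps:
$s{\left(n,Z \right)} = n$
$o{\left(u,D \right)} = -7 + \frac{D}{5} + \frac{1 + D}{5 \left(D + u\right)}$ ($o{\left(u,D \right)} = -7 + \frac{\frac{D + 1}{u + D} + D}{5} = -7 + \frac{\frac{1 + D}{D + u} + D}{5} = -7 + \frac{D + \frac{1 + D}{D + u}}{5} = -7 + \left(\frac{D}{5} + \frac{1 + D}{5 \left(D + u\right)}\right) = -7 + \frac{D}{5} + \frac{1 + D}{5 \left(D + u\right)}$)
$\left(-108 + o{\left(f,7 \right)}\right) 152 = \left(-108 + \frac{1 + 7^{2} - 245 - 238 + 7 \cdot 7}{5 \left(7 + 7\right)}\right) 152 = \left(-108 + \frac{1 + 49 - 245 - 238 + 49}{5 \cdot 14}\right) 152 = \left(-108 + \frac{1}{5} \cdot \frac{1}{14} \left(-384\right)\right) 152 = \left(-108 - \frac{192}{35}\right) 152 = \left(- \frac{3972}{35}\right) 152 = - \frac{603744}{35}$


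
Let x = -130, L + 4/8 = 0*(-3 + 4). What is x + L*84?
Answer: -172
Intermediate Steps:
L = -½ (L = -½ + 0*(-3 + 4) = -½ + 0*1 = -½ + 0 = -½ ≈ -0.50000)
x + L*84 = -130 - ½*84 = -130 - 42 = -172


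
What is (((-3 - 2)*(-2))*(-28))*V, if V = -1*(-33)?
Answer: -9240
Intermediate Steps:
V = 33
(((-3 - 2)*(-2))*(-28))*V = (((-3 - 2)*(-2))*(-28))*33 = (-5*(-2)*(-28))*33 = (10*(-28))*33 = -280*33 = -9240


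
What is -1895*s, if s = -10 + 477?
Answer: -884965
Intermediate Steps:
s = 467
-1895*s = -1895*467 = -884965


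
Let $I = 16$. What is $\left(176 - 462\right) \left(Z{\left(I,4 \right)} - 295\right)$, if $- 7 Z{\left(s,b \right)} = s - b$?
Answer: $\frac{594022}{7} \approx 84860.0$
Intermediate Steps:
$Z{\left(s,b \right)} = - \frac{s}{7} + \frac{b}{7}$ ($Z{\left(s,b \right)} = - \frac{s - b}{7} = - \frac{s}{7} + \frac{b}{7}$)
$\left(176 - 462\right) \left(Z{\left(I,4 \right)} - 295\right) = \left(176 - 462\right) \left(\left(\left(- \frac{1}{7}\right) 16 + \frac{1}{7} \cdot 4\right) - 295\right) = - 286 \left(\left(- \frac{16}{7} + \frac{4}{7}\right) - 295\right) = - 286 \left(- \frac{12}{7} - 295\right) = \left(-286\right) \left(- \frac{2077}{7}\right) = \frac{594022}{7}$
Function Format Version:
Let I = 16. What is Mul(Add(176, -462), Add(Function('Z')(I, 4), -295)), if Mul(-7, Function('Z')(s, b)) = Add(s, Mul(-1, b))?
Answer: Rational(594022, 7) ≈ 84860.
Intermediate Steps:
Function('Z')(s, b) = Add(Mul(Rational(-1, 7), s), Mul(Rational(1, 7), b)) (Function('Z')(s, b) = Mul(Rational(-1, 7), Add(s, Mul(-1, b))) = Add(Mul(Rational(-1, 7), s), Mul(Rational(1, 7), b)))
Mul(Add(176, -462), Add(Function('Z')(I, 4), -295)) = Mul(Add(176, -462), Add(Add(Mul(Rational(-1, 7), 16), Mul(Rational(1, 7), 4)), -295)) = Mul(-286, Add(Add(Rational(-16, 7), Rational(4, 7)), -295)) = Mul(-286, Add(Rational(-12, 7), -295)) = Mul(-286, Rational(-2077, 7)) = Rational(594022, 7)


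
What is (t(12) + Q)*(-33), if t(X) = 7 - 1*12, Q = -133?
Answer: 4554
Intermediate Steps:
t(X) = -5 (t(X) = 7 - 12 = -5)
(t(12) + Q)*(-33) = (-5 - 133)*(-33) = -138*(-33) = 4554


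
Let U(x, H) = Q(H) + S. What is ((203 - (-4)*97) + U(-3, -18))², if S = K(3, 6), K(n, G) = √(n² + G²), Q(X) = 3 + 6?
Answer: 360045 + 3600*√5 ≈ 3.6810e+5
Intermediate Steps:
Q(X) = 9
K(n, G) = √(G² + n²)
S = 3*√5 (S = √(6² + 3²) = √(36 + 9) = √45 = 3*√5 ≈ 6.7082)
U(x, H) = 9 + 3*√5
((203 - (-4)*97) + U(-3, -18))² = ((203 - (-4)*97) + (9 + 3*√5))² = ((203 - 1*(-388)) + (9 + 3*√5))² = ((203 + 388) + (9 + 3*√5))² = (591 + (9 + 3*√5))² = (600 + 3*√5)²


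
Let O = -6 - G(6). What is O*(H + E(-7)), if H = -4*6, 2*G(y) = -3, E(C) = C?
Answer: 279/2 ≈ 139.50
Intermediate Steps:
G(y) = -3/2 (G(y) = (½)*(-3) = -3/2)
H = -24
O = -9/2 (O = -6 - 1*(-3/2) = -6 + 3/2 = -9/2 ≈ -4.5000)
O*(H + E(-7)) = -9*(-24 - 7)/2 = -9/2*(-31) = 279/2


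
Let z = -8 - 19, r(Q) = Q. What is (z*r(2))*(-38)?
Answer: 2052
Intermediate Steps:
z = -27
(z*r(2))*(-38) = -27*2*(-38) = -54*(-38) = 2052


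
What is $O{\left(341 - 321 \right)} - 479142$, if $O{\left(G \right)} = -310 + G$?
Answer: $-479432$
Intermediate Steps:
$O{\left(341 - 321 \right)} - 479142 = \left(-310 + \left(341 - 321\right)\right) - 479142 = \left(-310 + 20\right) - 479142 = -290 - 479142 = -479432$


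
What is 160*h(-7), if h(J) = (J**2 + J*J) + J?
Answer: 14560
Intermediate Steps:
h(J) = J + 2*J**2 (h(J) = (J**2 + J**2) + J = 2*J**2 + J = J + 2*J**2)
160*h(-7) = 160*(-7*(1 + 2*(-7))) = 160*(-7*(1 - 14)) = 160*(-7*(-13)) = 160*91 = 14560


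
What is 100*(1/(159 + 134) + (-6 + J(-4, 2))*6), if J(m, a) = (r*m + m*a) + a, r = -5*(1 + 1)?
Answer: 4922500/293 ≈ 16800.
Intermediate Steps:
r = -10 (r = -5*2 = -10)
J(m, a) = a - 10*m + a*m (J(m, a) = (-10*m + m*a) + a = (-10*m + a*m) + a = a - 10*m + a*m)
100*(1/(159 + 134) + (-6 + J(-4, 2))*6) = 100*(1/(159 + 134) + (-6 + (2 - 10*(-4) + 2*(-4)))*6) = 100*(1/293 + (-6 + (2 + 40 - 8))*6) = 100*(1/293 + (-6 + 34)*6) = 100*(1/293 + 28*6) = 100*(1/293 + 168) = 100*(49225/293) = 4922500/293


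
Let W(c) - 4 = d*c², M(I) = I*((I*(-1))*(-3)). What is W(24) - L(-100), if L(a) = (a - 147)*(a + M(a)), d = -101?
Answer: 7327128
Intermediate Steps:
M(I) = 3*I² (M(I) = I*(-I*(-3)) = I*(3*I) = 3*I²)
W(c) = 4 - 101*c²
L(a) = (-147 + a)*(a + 3*a²) (L(a) = (a - 147)*(a + 3*a²) = (-147 + a)*(a + 3*a²))
W(24) - L(-100) = (4 - 101*24²) - (-100)*(-147 - 440*(-100) + 3*(-100)²) = (4 - 101*576) - (-100)*(-147 + 44000 + 3*10000) = (4 - 58176) - (-100)*(-147 + 44000 + 30000) = -58172 - (-100)*73853 = -58172 - 1*(-7385300) = -58172 + 7385300 = 7327128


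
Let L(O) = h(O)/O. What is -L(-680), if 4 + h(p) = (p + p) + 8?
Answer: -339/170 ≈ -1.9941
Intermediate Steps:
h(p) = 4 + 2*p (h(p) = -4 + ((p + p) + 8) = -4 + (2*p + 8) = -4 + (8 + 2*p) = 4 + 2*p)
L(O) = (4 + 2*O)/O
-L(-680) = -(2 + 4/(-680)) = -(2 + 4*(-1/680)) = -(2 - 1/170) = -1*339/170 = -339/170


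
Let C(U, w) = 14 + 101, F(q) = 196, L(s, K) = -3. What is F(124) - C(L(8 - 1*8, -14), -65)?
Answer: 81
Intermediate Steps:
C(U, w) = 115
F(124) - C(L(8 - 1*8, -14), -65) = 196 - 1*115 = 196 - 115 = 81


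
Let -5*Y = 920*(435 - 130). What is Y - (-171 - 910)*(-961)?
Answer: -1094961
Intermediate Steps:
Y = -56120 (Y = -184*(435 - 130) = -184*305 = -⅕*280600 = -56120)
Y - (-171 - 910)*(-961) = -56120 - (-171 - 910)*(-961) = -56120 - (-1081)*(-961) = -56120 - 1*1038841 = -56120 - 1038841 = -1094961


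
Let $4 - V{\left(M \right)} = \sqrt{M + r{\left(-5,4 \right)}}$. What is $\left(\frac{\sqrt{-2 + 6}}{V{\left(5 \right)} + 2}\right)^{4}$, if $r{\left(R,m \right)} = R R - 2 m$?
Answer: $\frac{16}{\left(6 - \sqrt{22}\right)^{4}} \approx 5.4398$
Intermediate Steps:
$r{\left(R,m \right)} = R^{2} - 2 m$
$V{\left(M \right)} = 4 - \sqrt{17 + M}$ ($V{\left(M \right)} = 4 - \sqrt{M + \left(\left(-5\right)^{2} - 8\right)} = 4 - \sqrt{M + \left(25 - 8\right)} = 4 - \sqrt{M + 17} = 4 - \sqrt{17 + M}$)
$\left(\frac{\sqrt{-2 + 6}}{V{\left(5 \right)} + 2}\right)^{4} = \left(\frac{\sqrt{-2 + 6}}{\left(4 - \sqrt{17 + 5}\right) + 2}\right)^{4} = \left(\frac{\sqrt{4}}{\left(4 - \sqrt{22}\right) + 2}\right)^{4} = \left(\frac{1}{6 - \sqrt{22}} \cdot 2\right)^{4} = \left(\frac{2}{6 - \sqrt{22}}\right)^{4} = \frac{16}{\left(6 - \sqrt{22}\right)^{4}}$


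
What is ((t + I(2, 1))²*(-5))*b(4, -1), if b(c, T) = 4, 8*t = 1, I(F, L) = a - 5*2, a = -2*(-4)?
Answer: -1125/16 ≈ -70.313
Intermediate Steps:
a = 8
I(F, L) = -2 (I(F, L) = 8 - 5*2 = 8 - 10 = -2)
t = ⅛ (t = (⅛)*1 = ⅛ ≈ 0.12500)
((t + I(2, 1))²*(-5))*b(4, -1) = ((⅛ - 2)²*(-5))*4 = ((-15/8)²*(-5))*4 = ((225/64)*(-5))*4 = -1125/64*4 = -1125/16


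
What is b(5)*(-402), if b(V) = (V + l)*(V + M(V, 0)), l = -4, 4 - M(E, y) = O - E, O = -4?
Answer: -7236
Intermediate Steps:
M(E, y) = 8 + E (M(E, y) = 4 - (-4 - E) = 4 + (4 + E) = 8 + E)
b(V) = (-4 + V)*(8 + 2*V) (b(V) = (V - 4)*(V + (8 + V)) = (-4 + V)*(8 + 2*V))
b(5)*(-402) = (-32 + 2*5²)*(-402) = (-32 + 2*25)*(-402) = (-32 + 50)*(-402) = 18*(-402) = -7236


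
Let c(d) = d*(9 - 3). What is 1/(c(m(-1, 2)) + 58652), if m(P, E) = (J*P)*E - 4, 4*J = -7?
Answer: 1/58649 ≈ 1.7051e-5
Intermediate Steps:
J = -7/4 (J = (¼)*(-7) = -7/4 ≈ -1.7500)
m(P, E) = -4 - 7*E*P/4 (m(P, E) = (-7*P/4)*E - 4 = -7*E*P/4 - 4 = -4 - 7*E*P/4)
c(d) = 6*d (c(d) = d*6 = 6*d)
1/(c(m(-1, 2)) + 58652) = 1/(6*(-4 - 7/4*2*(-1)) + 58652) = 1/(6*(-4 + 7/2) + 58652) = 1/(6*(-½) + 58652) = 1/(-3 + 58652) = 1/58649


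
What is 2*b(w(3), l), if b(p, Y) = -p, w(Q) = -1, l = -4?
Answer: 2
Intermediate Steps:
2*b(w(3), l) = 2*(-1*(-1)) = 2*1 = 2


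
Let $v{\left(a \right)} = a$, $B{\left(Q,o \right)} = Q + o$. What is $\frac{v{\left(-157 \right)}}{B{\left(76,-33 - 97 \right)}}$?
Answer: $\frac{157}{54} \approx 2.9074$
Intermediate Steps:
$\frac{v{\left(-157 \right)}}{B{\left(76,-33 - 97 \right)}} = - \frac{157}{76 - 130} = - \frac{157}{-54} = \left(-157\right) \left(- \frac{1}{54}\right) = \frac{157}{54}$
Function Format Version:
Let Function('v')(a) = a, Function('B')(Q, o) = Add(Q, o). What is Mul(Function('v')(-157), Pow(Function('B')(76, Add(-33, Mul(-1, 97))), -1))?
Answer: Rational(157, 54) ≈ 2.9074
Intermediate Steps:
Mul(Function('v')(-157), Pow(Function('B')(76, Add(-33, Mul(-1, 97))), -1)) = Mul(-157, Pow(Add(76, Add(-33, Mul(-1, 97))), -1)) = Mul(-157, Pow(Add(76, Add(-33, -97)), -1)) = Mul(-157, Pow(Add(76, -130), -1)) = Mul(-157, Pow(-54, -1)) = Mul(-157, Rational(-1, 54)) = Rational(157, 54)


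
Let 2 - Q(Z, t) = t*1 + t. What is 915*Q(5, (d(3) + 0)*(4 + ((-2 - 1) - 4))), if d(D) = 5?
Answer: 29280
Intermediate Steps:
Q(Z, t) = 2 - 2*t (Q(Z, t) = 2 - (t*1 + t) = 2 - (t + t) = 2 - 2*t)
915*Q(5, (d(3) + 0)*(4 + ((-2 - 1) - 4))) = 915*(2 - 2*(5 + 0)*(4 + ((-2 - 1) - 4))) = 915*(2 - 10*(4 + (-3 - 4))) = 915*(2 - 10*(4 - 7)) = 915*(2 - 10*(-3)) = 915*(2 - 2*(-15)) = 915*(2 + 30) = 915*32 = 29280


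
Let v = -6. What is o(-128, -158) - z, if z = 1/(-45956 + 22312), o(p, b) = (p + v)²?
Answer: 424551665/23644 ≈ 17956.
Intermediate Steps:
o(p, b) = (-6 + p)² (o(p, b) = (p - 6)² = (-6 + p)²)
z = -1/23644 (z = 1/(-23644) = -1/23644 ≈ -4.2294e-5)
o(-128, -158) - z = (-6 - 128)² - 1*(-1/23644) = (-134)² + 1/23644 = 17956 + 1/23644 = 424551665/23644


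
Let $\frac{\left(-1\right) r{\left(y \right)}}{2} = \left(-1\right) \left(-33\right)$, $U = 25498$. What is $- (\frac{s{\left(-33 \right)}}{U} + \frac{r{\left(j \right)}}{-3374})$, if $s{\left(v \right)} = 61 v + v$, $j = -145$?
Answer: $\frac{118644}{1955233} \approx 0.06068$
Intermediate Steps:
$s{\left(v \right)} = 62 v$
$r{\left(y \right)} = -66$ ($r{\left(y \right)} = - 2 \left(\left(-1\right) \left(-33\right)\right) = \left(-2\right) 33 = -66$)
$- (\frac{s{\left(-33 \right)}}{U} + \frac{r{\left(j \right)}}{-3374}) = - (\frac{62 \left(-33\right)}{25498} - \frac{66}{-3374}) = - (\left(-2046\right) \frac{1}{25498} - - \frac{33}{1687}) = - (- \frac{93}{1159} + \frac{33}{1687}) = \left(-1\right) \left(- \frac{118644}{1955233}\right) = \frac{118644}{1955233}$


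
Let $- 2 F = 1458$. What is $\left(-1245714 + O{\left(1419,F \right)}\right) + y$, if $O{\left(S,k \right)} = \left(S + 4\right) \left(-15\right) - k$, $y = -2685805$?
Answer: $-3952135$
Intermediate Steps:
$F = -729$ ($F = \left(- \frac{1}{2}\right) 1458 = -729$)
$O{\left(S,k \right)} = -60 - k - 15 S$ ($O{\left(S,k \right)} = \left(4 + S\right) \left(-15\right) - k = \left(-60 - 15 S\right) - k = -60 - k - 15 S$)
$\left(-1245714 + O{\left(1419,F \right)}\right) + y = \left(-1245714 - 20616\right) - 2685805 = -1266330 - 2685805 = -3952135$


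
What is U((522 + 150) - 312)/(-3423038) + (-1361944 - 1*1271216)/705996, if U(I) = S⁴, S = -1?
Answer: -751117287173/201387594654 ≈ -3.7297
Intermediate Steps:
U(I) = 1 (U(I) = (-1)⁴ = 1)
U((522 + 150) - 312)/(-3423038) + (-1361944 - 1*1271216)/705996 = 1/(-3423038) + (-1361944 - 1*1271216)/705996 = 1*(-1/3423038) + (-1361944 - 1271216)*(1/705996) = -1/3423038 - 2633160*1/705996 = -1/3423038 - 219430/58833 = -751117287173/201387594654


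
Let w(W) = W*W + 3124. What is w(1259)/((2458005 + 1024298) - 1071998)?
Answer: 317641/482061 ≈ 0.65892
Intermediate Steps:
w(W) = 3124 + W² (w(W) = W² + 3124 = 3124 + W²)
w(1259)/((2458005 + 1024298) - 1071998) = (3124 + 1259²)/((2458005 + 1024298) - 1071998) = (3124 + 1585081)/(3482303 - 1071998) = 1588205/2410305 = 1588205*(1/2410305) = 317641/482061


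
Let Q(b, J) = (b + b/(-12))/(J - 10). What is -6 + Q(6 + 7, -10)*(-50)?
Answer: 571/24 ≈ 23.792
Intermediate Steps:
Q(b, J) = 11*b/(12*(-10 + J)) (Q(b, J) = (b + b*(-1/12))/(-10 + J) = (b - b/12)/(-10 + J) = (11*b/12)/(-10 + J) = 11*b/(12*(-10 + J)))
-6 + Q(6 + 7, -10)*(-50) = -6 + (11*(6 + 7)/(12*(-10 - 10)))*(-50) = -6 + ((11/12)*13/(-20))*(-50) = -6 + ((11/12)*13*(-1/20))*(-50) = -6 - 143/240*(-50) = -6 + 715/24 = 571/24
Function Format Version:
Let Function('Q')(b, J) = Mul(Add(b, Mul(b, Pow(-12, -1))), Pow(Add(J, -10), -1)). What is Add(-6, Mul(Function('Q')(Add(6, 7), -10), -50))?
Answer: Rational(571, 24) ≈ 23.792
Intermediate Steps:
Function('Q')(b, J) = Mul(Rational(11, 12), b, Pow(Add(-10, J), -1)) (Function('Q')(b, J) = Mul(Add(b, Mul(b, Rational(-1, 12))), Pow(Add(-10, J), -1)) = Mul(Add(b, Mul(Rational(-1, 12), b)), Pow(Add(-10, J), -1)) = Mul(Mul(Rational(11, 12), b), Pow(Add(-10, J), -1)) = Mul(Rational(11, 12), b, Pow(Add(-10, J), -1)))
Add(-6, Mul(Function('Q')(Add(6, 7), -10), -50)) = Add(-6, Mul(Mul(Rational(11, 12), Add(6, 7), Pow(Add(-10, -10), -1)), -50)) = Add(-6, Mul(Mul(Rational(11, 12), 13, Pow(-20, -1)), -50)) = Add(-6, Mul(Mul(Rational(11, 12), 13, Rational(-1, 20)), -50)) = Add(-6, Mul(Rational(-143, 240), -50)) = Add(-6, Rational(715, 24)) = Rational(571, 24)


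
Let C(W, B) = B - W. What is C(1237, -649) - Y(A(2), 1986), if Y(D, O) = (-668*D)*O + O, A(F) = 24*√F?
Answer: -3872 + 31839552*√2 ≈ 4.5024e+7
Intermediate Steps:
Y(D, O) = O - 668*D*O (Y(D, O) = -668*D*O + O = O - 668*D*O)
C(1237, -649) - Y(A(2), 1986) = (-649 - 1*1237) - 1986*(1 - 16032*√2) = (-649 - 1237) - 1986*(1 - 16032*√2) = -1886 - (1986 - 31839552*√2) = -1886 + (-1986 + 31839552*√2) = -3872 + 31839552*√2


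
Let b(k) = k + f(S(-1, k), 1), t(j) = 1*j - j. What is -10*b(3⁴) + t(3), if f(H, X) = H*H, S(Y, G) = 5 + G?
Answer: -74770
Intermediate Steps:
t(j) = 0 (t(j) = j - j = 0)
f(H, X) = H²
b(k) = k + (5 + k)²
-10*b(3⁴) + t(3) = -10*(3⁴ + (5 + 3⁴)²) + 0 = -10*(81 + (5 + 81)²) + 0 = -10*(81 + 86²) + 0 = -10*(81 + 7396) + 0 = -10*7477 + 0 = -74770 + 0 = -74770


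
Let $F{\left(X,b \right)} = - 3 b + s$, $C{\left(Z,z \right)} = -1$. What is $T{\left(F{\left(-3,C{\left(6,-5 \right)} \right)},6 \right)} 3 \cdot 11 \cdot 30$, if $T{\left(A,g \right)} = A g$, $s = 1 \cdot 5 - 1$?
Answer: $41580$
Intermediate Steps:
$s = 4$ ($s = 5 - 1 = 4$)
$F{\left(X,b \right)} = 4 - 3 b$ ($F{\left(X,b \right)} = - 3 b + 4 = 4 - 3 b$)
$T{\left(F{\left(-3,C{\left(6,-5 \right)} \right)},6 \right)} 3 \cdot 11 \cdot 30 = \left(4 - -3\right) 6 \cdot 3 \cdot 11 \cdot 30 = \left(4 + 3\right) 6 \cdot 33 \cdot 30 = 7 \cdot 6 \cdot 33 \cdot 30 = 42 \cdot 33 \cdot 30 = 1386 \cdot 30 = 41580$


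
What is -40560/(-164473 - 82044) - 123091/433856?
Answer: -12746824687/106952879552 ≈ -0.11918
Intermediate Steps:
-40560/(-164473 - 82044) - 123091/433856 = -40560/(-246517) - 123091*1/433856 = -40560*(-1/246517) - 123091/433856 = 40560/246517 - 123091/433856 = -12746824687/106952879552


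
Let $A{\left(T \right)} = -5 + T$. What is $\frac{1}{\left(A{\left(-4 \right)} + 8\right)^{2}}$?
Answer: $1$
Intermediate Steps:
$\frac{1}{\left(A{\left(-4 \right)} + 8\right)^{2}} = \frac{1}{\left(\left(-5 - 4\right) + 8\right)^{2}} = \frac{1}{\left(-9 + 8\right)^{2}} = \frac{1}{\left(-1\right)^{2}} = 1^{-1} = 1$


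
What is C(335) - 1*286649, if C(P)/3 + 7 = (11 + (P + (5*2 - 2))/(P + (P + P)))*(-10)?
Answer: -19229686/67 ≈ -2.8701e+5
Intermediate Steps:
C(P) = -351 - 10*(8 + P)/P (C(P) = -21 + 3*((11 + (P + (5*2 - 2))/(P + (P + P)))*(-10)) = -21 + 3*((11 + (P + (10 - 2))/(P + 2*P))*(-10)) = -21 + 3*((11 + (P + 8)/((3*P)))*(-10)) = -21 + 3*((11 + (8 + P)*(1/(3*P)))*(-10)) = -21 + 3*((11 + (8 + P)/(3*P))*(-10)) = -21 + 3*(-110 - 10*(8 + P)/(3*P)) = -21 + (-330 - 10*(8 + P)/P) = -351 - 10*(8 + P)/P)
C(335) - 1*286649 = (-361 - 80/335) - 1*286649 = (-361 - 80*1/335) - 286649 = (-361 - 16/67) - 286649 = -24203/67 - 286649 = -19229686/67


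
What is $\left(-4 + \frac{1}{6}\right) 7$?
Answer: $- \frac{161}{6} \approx -26.833$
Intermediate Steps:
$\left(-4 + \frac{1}{6}\right) 7 = \left(- \frac{23}{6}\right) 7 = - \frac{161}{6}$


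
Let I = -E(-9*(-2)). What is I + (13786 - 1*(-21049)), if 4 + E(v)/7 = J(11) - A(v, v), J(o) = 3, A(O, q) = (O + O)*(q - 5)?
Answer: 38118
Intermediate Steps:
A(O, q) = 2*O*(-5 + q) (A(O, q) = (2*O)*(-5 + q) = 2*O*(-5 + q))
E(v) = -7 - 14*v*(-5 + v) (E(v) = -28 + 7*(3 - 2*v*(-5 + v)) = -28 + (21 - 14*v*(-5 + v)) = -7 - 14*v*(-5 + v))
I = 3283 (I = -(-7 - 14*(-9*(-2))² + 70*(-9*(-2))) = -(-7 - 14*18² + 70*18) = -(-7 - 14*324 + 1260) = -(-7 - 4536 + 1260) = -1*(-3283) = 3283)
I + (13786 - 1*(-21049)) = 3283 + (13786 - 1*(-21049)) = 3283 + (13786 + 21049) = 3283 + 34835 = 38118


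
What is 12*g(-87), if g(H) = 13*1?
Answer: 156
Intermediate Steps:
g(H) = 13
12*g(-87) = 12*13 = 156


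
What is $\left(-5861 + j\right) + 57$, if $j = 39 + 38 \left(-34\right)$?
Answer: $-7057$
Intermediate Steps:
$j = -1253$ ($j = 39 - 1292 = -1253$)
$\left(-5861 + j\right) + 57 = \left(-5861 - 1253\right) + 57 = -7114 + 57 = -7057$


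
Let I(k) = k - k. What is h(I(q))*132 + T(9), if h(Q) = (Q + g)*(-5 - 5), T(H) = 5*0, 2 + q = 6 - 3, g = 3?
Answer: -3960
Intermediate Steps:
q = 1 (q = -2 + (6 - 3) = -2 + 3 = 1)
T(H) = 0
I(k) = 0
h(Q) = -30 - 10*Q (h(Q) = (Q + 3)*(-5 - 5) = (3 + Q)*(-10) = -30 - 10*Q)
h(I(q))*132 + T(9) = (-30 - 10*0)*132 + 0 = (-30 + 0)*132 + 0 = -30*132 + 0 = -3960 + 0 = -3960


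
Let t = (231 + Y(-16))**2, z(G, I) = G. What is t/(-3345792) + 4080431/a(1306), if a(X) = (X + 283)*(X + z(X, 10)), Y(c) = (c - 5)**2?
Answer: 30671844935/36163027684 ≈ 0.84816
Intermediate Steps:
Y(c) = (-5 + c)**2
a(X) = 2*X*(283 + X) (a(X) = (X + 283)*(X + X) = (283 + X)*(2*X) = 2*X*(283 + X))
t = 451584 (t = (231 + (-5 - 16)**2)**2 = (231 + (-21)**2)**2 = (231 + 441)**2 = 672**2 = 451584)
t/(-3345792) + 4080431/a(1306) = 451584/(-3345792) + 4080431/((2*1306*(283 + 1306))) = 451584*(-1/3345792) + 4080431/((2*1306*1589)) = -1176/8713 + 4080431/4150468 = 30671844935/36163027684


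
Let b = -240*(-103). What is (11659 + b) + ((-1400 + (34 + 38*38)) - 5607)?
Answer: 30850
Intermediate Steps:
b = 24720
(11659 + b) + ((-1400 + (34 + 38*38)) - 5607) = (11659 + 24720) + ((-1400 + (34 + 38*38)) - 5607) = 36379 + ((-1400 + (34 + 1444)) - 5607) = 36379 + ((-1400 + 1478) - 5607) = 36379 + (78 - 5607) = 36379 - 5529 = 30850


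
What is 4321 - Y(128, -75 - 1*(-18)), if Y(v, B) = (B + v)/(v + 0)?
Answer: 553017/128 ≈ 4320.4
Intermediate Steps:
Y(v, B) = (B + v)/v
4321 - Y(128, -75 - 1*(-18)) = 4321 - ((-75 - 1*(-18)) + 128)/128 = 4321 - ((-75 + 18) + 128)/128 = 4321 - (-57 + 128)/128 = 4321 - 71/128 = 553017/128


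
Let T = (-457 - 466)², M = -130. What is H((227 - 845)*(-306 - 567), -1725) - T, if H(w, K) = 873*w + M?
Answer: 470143663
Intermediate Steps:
H(w, K) = -130 + 873*w (H(w, K) = 873*w - 130 = -130 + 873*w)
T = 851929 (T = (-923)² = 851929)
H((227 - 845)*(-306 - 567), -1725) - T = (-130 + 873*((227 - 845)*(-306 - 567))) - 1*851929 = (-130 + 873*(-618*(-873))) - 851929 = (-130 + 873*539514) - 851929 = (-130 + 470995722) - 851929 = 470995592 - 851929 = 470143663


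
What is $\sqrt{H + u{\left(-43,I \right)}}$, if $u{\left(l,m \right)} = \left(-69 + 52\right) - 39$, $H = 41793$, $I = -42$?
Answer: $\sqrt{41737} \approx 204.3$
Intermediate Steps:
$u{\left(l,m \right)} = -56$ ($u{\left(l,m \right)} = -17 - 39 = -56$)
$\sqrt{H + u{\left(-43,I \right)}} = \sqrt{41793 - 56} = \sqrt{41737}$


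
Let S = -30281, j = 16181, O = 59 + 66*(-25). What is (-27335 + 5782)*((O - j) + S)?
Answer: 1035686309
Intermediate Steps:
O = -1591 (O = 59 - 1650 = -1591)
(-27335 + 5782)*((O - j) + S) = (-27335 + 5782)*((-1591 - 1*16181) - 30281) = -21553*((-1591 - 16181) - 30281) = -21553*(-17772 - 30281) = -21553*(-48053) = 1035686309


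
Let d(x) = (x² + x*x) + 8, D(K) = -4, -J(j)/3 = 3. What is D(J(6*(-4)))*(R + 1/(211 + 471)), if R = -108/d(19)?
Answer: 72926/124465 ≈ 0.58592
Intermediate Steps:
J(j) = -9 (J(j) = -3*3 = -9)
d(x) = 8 + 2*x² (d(x) = (x² + x²) + 8 = 2*x² + 8 = 8 + 2*x²)
R = -54/365 (R = -108/(8 + 2*19²) = -108/(8 + 2*361) = -108/(8 + 722) = -108/730 = -108*1/730 = -54/365 ≈ -0.14795)
D(J(6*(-4)))*(R + 1/(211 + 471)) = -4*(-54/365 + 1/(211 + 471)) = -4*(-54/365 + 1/682) = -4*(-36463/248930) = 72926/124465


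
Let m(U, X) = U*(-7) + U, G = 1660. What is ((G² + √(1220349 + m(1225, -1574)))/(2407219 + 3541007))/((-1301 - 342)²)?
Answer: 1377800/8028466363737 + √1212999/16056932727474 ≈ 1.7168e-7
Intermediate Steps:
m(U, X) = -6*U (m(U, X) = -7*U + U = -6*U)
((G² + √(1220349 + m(1225, -1574)))/(2407219 + 3541007))/((-1301 - 342)²) = ((1660² + √(1220349 - 6*1225))/(2407219 + 3541007))/((-1301 - 342)²) = ((2755600 + √(1220349 - 7350))/5948226)/((-1643)²) = ((2755600 + √1212999)*(1/5948226))/2699449 = (1377800/2974113 + √1212999/5948226)*(1/2699449) = 1377800/8028466363737 + √1212999/16056932727474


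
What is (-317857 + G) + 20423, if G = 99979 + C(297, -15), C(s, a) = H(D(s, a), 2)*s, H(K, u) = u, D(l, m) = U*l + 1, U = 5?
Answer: -196861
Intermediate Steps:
D(l, m) = 1 + 5*l (D(l, m) = 5*l + 1 = 1 + 5*l)
C(s, a) = 2*s
G = 100573 (G = 99979 + 2*297 = 99979 + 594 = 100573)
(-317857 + G) + 20423 = (-317857 + 100573) + 20423 = -217284 + 20423 = -196861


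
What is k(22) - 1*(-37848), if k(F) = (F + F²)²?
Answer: 293884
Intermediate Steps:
k(22) - 1*(-37848) = 22²*(1 + 22)² - 1*(-37848) = 484*23² + 37848 = 484*529 + 37848 = 256036 + 37848 = 293884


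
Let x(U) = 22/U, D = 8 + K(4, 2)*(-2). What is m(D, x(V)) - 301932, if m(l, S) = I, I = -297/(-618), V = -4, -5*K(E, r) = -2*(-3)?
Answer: -62197893/206 ≈ -3.0193e+5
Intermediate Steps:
K(E, r) = -6/5 (K(E, r) = -(-2)*(-3)/5 = -1/5*6 = -6/5)
D = 52/5 (D = 8 - 6/5*(-2) = 8 + 12/5 = 52/5 ≈ 10.400)
I = 99/206 (I = -297*(-1/618) = 99/206 ≈ 0.48058)
m(l, S) = 99/206
m(D, x(V)) - 301932 = 99/206 - 301932 = -62197893/206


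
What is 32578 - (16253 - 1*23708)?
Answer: 40033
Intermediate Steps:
32578 - (16253 - 1*23708) = 32578 - (16253 - 23708) = 32578 - 1*(-7455) = 32578 + 7455 = 40033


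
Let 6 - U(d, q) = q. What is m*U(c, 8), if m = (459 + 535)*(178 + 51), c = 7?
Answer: -455252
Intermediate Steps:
U(d, q) = 6 - q
m = 227626 (m = 994*229 = 227626)
m*U(c, 8) = 227626*(6 - 1*8) = 227626*(6 - 8) = 227626*(-2) = -455252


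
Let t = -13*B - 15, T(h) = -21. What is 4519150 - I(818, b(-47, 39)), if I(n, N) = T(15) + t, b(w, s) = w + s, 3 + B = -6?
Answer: 4519069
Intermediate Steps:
B = -9 (B = -3 - 6 = -9)
t = 102 (t = -13*(-9) - 15 = 117 - 15 = 102)
b(w, s) = s + w
I(n, N) = 81 (I(n, N) = -21 + 102 = 81)
4519150 - I(818, b(-47, 39)) = 4519150 - 1*81 = 4519150 - 81 = 4519069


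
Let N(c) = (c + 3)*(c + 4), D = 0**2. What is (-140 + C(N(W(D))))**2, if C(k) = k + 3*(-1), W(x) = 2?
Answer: 12769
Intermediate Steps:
D = 0
N(c) = (3 + c)*(4 + c)
C(k) = -3 + k (C(k) = k - 3 = -3 + k)
(-140 + C(N(W(D))))**2 = (-140 + (-3 + (12 + 2**2 + 7*2)))**2 = (-140 + (-3 + (12 + 4 + 14)))**2 = (-140 + (-3 + 30))**2 = (-140 + 27)**2 = (-113)**2 = 12769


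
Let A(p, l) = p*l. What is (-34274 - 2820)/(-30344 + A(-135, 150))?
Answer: 18547/25297 ≈ 0.73317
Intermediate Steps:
A(p, l) = l*p
(-34274 - 2820)/(-30344 + A(-135, 150)) = (-34274 - 2820)/(-30344 + 150*(-135)) = -37094/(-30344 - 20250) = -37094/(-50594) = -37094*(-1/50594) = 18547/25297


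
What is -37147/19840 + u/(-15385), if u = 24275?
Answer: -210624519/61047680 ≈ -3.4502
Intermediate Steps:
-37147/19840 + u/(-15385) = -37147/19840 + 24275/(-15385) = -37147*1/19840 + 24275*(-1/15385) = -37147/19840 - 4855/3077 = -210624519/61047680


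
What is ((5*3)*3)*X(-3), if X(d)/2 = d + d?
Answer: -540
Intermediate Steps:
X(d) = 4*d (X(d) = 2*(d + d) = 2*(2*d) = 4*d)
((5*3)*3)*X(-3) = ((5*3)*3)*(4*(-3)) = (15*3)*(-12) = 45*(-12) = -540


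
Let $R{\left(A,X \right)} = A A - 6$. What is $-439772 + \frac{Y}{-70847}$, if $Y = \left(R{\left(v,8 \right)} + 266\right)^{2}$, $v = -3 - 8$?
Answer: $- \frac{31156672045}{70847} \approx -4.3977 \cdot 10^{5}$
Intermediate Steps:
$v = -11$ ($v = -3 - 8 = -11$)
$R{\left(A,X \right)} = -6 + A^{2}$ ($R{\left(A,X \right)} = A^{2} - 6 = -6 + A^{2}$)
$Y = 145161$ ($Y = \left(\left(-6 + \left(-11\right)^{2}\right) + 266\right)^{2} = \left(\left(-6 + 121\right) + 266\right)^{2} = \left(115 + 266\right)^{2} = 381^{2} = 145161$)
$-439772 + \frac{Y}{-70847} = -439772 + \frac{145161}{-70847} = -439772 + 145161 \left(- \frac{1}{70847}\right) = -439772 - \frac{145161}{70847} = - \frac{31156672045}{70847}$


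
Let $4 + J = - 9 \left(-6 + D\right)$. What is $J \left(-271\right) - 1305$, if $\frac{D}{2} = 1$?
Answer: $-9977$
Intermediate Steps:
$D = 2$ ($D = 2 \cdot 1 = 2$)
$J = 32$ ($J = -4 - 9 \left(-6 + 2\right) = -4 - -36 = -4 + 36 = 32$)
$J \left(-271\right) - 1305 = 32 \left(-271\right) - 1305 = -8672 - 1305 = -9977$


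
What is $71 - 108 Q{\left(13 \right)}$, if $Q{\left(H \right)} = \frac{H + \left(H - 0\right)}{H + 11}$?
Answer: $-46$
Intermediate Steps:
$Q{\left(H \right)} = \frac{2 H}{11 + H}$ ($Q{\left(H \right)} = \frac{H + \left(H + 0\right)}{11 + H} = \frac{H + H}{11 + H} = \frac{2 H}{11 + H}$)
$71 - 108 Q{\left(13 \right)} = 71 - 108 \cdot 2 \cdot 13 \frac{1}{11 + 13} = 71 - 108 \cdot 2 \cdot 13 \cdot \frac{1}{24} = 71 - 117 = -46$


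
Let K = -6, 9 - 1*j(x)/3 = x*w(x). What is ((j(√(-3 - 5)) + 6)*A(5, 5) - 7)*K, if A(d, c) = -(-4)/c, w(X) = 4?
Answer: -582/5 + 576*I*√2/5 ≈ -116.4 + 162.92*I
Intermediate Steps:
j(x) = 27 - 12*x (j(x) = 27 - 3*x*4 = 27 - 12*x)
A(d, c) = 4/c
((j(√(-3 - 5)) + 6)*A(5, 5) - 7)*K = (((27 - 12*√(-3 - 5)) + 6)*(4/5) - 7)*(-6) = (((27 - 24*I*√2) + 6)*(4*(⅕)) - 7)*(-6) = (((27 - 24*I*√2) + 6)*(⅘) - 7)*(-6) = ((33 - 24*I*√2)*(⅘) - 7)*(-6) = ((132/5 - 96*I*√2/5) - 7)*(-6) = (97/5 - 96*I*√2/5)*(-6) = -582/5 + 576*I*√2/5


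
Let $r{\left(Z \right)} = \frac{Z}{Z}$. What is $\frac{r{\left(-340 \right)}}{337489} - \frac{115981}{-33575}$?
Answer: $\frac{39142345284}{11331193175} \approx 3.4544$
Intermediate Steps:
$r{\left(Z \right)} = 1$
$\frac{r{\left(-340 \right)}}{337489} - \frac{115981}{-33575} = 1 \cdot \frac{1}{337489} - \frac{115981}{-33575} = 1 \cdot \frac{1}{337489} - - \frac{115981}{33575} = \frac{1}{337489} + \frac{115981}{33575} = \frac{39142345284}{11331193175}$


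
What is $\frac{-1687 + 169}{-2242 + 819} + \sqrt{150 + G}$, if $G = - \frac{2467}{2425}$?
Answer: $\frac{1518}{1423} + \frac{\sqrt{35044451}}{485} \approx 13.273$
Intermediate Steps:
$G = - \frac{2467}{2425}$ ($G = \left(-2467\right) \frac{1}{2425} = - \frac{2467}{2425} \approx -1.0173$)
$\frac{-1687 + 169}{-2242 + 819} + \sqrt{150 + G} = \frac{-1687 + 169}{-2242 + 819} + \sqrt{150 - \frac{2467}{2425}} = - \frac{1518}{-1423} + \sqrt{\frac{361283}{2425}} = \left(-1518\right) \left(- \frac{1}{1423}\right) + \frac{\sqrt{35044451}}{485} = \frac{1518}{1423} + \frac{\sqrt{35044451}}{485}$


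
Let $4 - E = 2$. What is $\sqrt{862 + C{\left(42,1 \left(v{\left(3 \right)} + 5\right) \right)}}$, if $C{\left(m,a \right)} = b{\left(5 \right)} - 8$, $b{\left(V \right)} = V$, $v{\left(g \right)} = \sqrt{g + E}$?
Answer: $\sqrt{859} \approx 29.309$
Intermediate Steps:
$E = 2$ ($E = 4 - 2 = 2$)
$v{\left(g \right)} = \sqrt{2 + g}$ ($v{\left(g \right)} = \sqrt{g + 2} = \sqrt{2 + g}$)
$C{\left(m,a \right)} = -3$ ($C{\left(m,a \right)} = 5 - 8 = -3$)
$\sqrt{862 + C{\left(42,1 \left(v{\left(3 \right)} + 5\right) \right)}} = \sqrt{862 - 3} = \sqrt{859}$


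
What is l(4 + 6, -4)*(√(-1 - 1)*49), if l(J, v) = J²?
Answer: 4900*I*√2 ≈ 6929.6*I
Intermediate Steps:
l(4 + 6, -4)*(√(-1 - 1)*49) = (4 + 6)²*(√(-1 - 1)*49) = 10²*(√(-2)*49) = 100*((I*√2)*49) = 100*(49*I*√2) = 4900*I*√2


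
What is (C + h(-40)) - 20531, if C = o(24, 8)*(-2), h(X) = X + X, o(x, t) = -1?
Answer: -20609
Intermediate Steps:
h(X) = 2*X
C = 2 (C = -1*(-2) = 2)
(C + h(-40)) - 20531 = (2 + 2*(-40)) - 20531 = (2 - 80) - 20531 = -78 - 20531 = -20609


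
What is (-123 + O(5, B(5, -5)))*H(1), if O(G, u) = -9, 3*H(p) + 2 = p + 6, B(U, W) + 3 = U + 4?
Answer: -220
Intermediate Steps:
B(U, W) = 1 + U (B(U, W) = -3 + (U + 4) = -3 + (4 + U) = 1 + U)
H(p) = 4/3 + p/3 (H(p) = -2/3 + (p + 6)/3 = -2/3 + (6 + p)/3 = -2/3 + (2 + p/3) = 4/3 + p/3)
(-123 + O(5, B(5, -5)))*H(1) = (-123 - 9)*(4/3 + (1/3)*1) = -132*(4/3 + 1/3) = -132*5/3 = -220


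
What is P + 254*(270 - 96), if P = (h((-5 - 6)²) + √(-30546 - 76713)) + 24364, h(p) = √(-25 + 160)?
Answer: 68560 + 3*√15 + I*√107259 ≈ 68572.0 + 327.5*I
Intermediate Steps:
h(p) = 3*√15 (h(p) = √135 = 3*√15)
P = 24364 + 3*√15 + I*√107259 (P = (3*√15 + √(-30546 - 76713)) + 24364 = (3*√15 + √(-107259)) + 24364 = (3*√15 + I*√107259) + 24364 = 24364 + 3*√15 + I*√107259 ≈ 24376.0 + 327.5*I)
P + 254*(270 - 96) = (24364 + 3*√15 + I*√107259) + 254*(270 - 96) = (24364 + 3*√15 + I*√107259) + 254*174 = (24364 + 3*√15 + I*√107259) + 44196 = 68560 + 3*√15 + I*√107259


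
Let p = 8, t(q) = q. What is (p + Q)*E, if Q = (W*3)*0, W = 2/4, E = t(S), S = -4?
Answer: -32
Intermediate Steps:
E = -4
W = 1/2 (W = 2*(1/4) = 1/2 ≈ 0.50000)
Q = 0 (Q = ((1/2)*3)*0 = (3/2)*0 = 0)
(p + Q)*E = (8 + 0)*(-4) = 8*(-4) = -32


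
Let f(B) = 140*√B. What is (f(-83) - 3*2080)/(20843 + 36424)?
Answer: -2080/19089 + 20*I*√83/8181 ≈ -0.10896 + 0.022272*I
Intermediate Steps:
(f(-83) - 3*2080)/(20843 + 36424) = (140*√(-83) - 3*2080)/(20843 + 36424) = (140*(I*√83) - 6240)/57267 = (140*I*√83 - 6240)*(1/57267) = (-6240 + 140*I*√83)*(1/57267) = -2080/19089 + 20*I*√83/8181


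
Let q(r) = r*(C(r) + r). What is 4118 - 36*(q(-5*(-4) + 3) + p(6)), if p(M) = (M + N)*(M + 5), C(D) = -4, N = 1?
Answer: -14386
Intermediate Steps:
p(M) = (1 + M)*(5 + M) (p(M) = (M + 1)*(M + 5) = (1 + M)*(5 + M))
q(r) = r*(-4 + r)
4118 - 36*(q(-5*(-4) + 3) + p(6)) = 4118 - 36*((-5*(-4) + 3)*(-4 + (-5*(-4) + 3)) + (5 + 6² + 6*6)) = 4118 - 36*((20 + 3)*(-4 + (20 + 3)) + (5 + 36 + 36)) = 4118 - 36*(23*(-4 + 23) + 77) = 4118 - 36*(23*19 + 77) = 4118 - 36*(437 + 77) = 4118 - 36*514 = 4118 - 1*18504 = 4118 - 18504 = -14386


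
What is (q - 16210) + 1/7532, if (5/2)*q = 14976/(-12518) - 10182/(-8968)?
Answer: -4283261057345923/264235326740 ≈ -16210.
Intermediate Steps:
q = -1711623/70163390 (q = 2*(14976/(-12518) - 10182/(-8968))/5 = 2*(14976*(-1/12518) - 10182*(-1/8968))/5 = 2*(-7488/6259 + 5091/4484)/5 = (⅖)*(-1711623/28065356) = -1711623/70163390 ≈ -0.024395)
(q - 16210) + 1/7532 = (-1711623/70163390 - 16210) + 1/7532 = -1137350263523/70163390 + 1/7532 = -4283261057345923/264235326740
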